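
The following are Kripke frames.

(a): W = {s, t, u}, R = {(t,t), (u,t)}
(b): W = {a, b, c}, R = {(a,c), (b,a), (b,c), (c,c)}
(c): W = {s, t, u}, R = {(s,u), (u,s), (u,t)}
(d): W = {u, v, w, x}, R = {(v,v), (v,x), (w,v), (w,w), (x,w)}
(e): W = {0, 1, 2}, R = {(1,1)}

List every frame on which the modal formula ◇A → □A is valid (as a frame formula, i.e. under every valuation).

The schema corresponds to partial functionality: ∀x ∀y ∀z (Rxy ∧ Rxz → y = z).
(a): ✓.
(b): fails — b sees both a and c.
(c): fails — u sees both s and t.
(d): fails — v sees both v and x.
(e): ✓.

(a), (e)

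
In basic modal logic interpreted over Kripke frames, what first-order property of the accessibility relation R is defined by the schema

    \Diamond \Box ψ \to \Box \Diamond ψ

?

convergence

This schema is the .2 axiom.
It corresponds to convergence: \forall x \forall y \forall z (Rxy \wedge Rxz \to \exists w (Ryw \wedge Rzw)).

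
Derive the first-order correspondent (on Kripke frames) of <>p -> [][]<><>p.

forall x forall y forall z ((xRy & x R^2 z) -> exists w (y = w & z R^2 w))

This is a Sahlqvist (Geach-type) schema ◇^1□^0p → □^2◇^2p.
Minimal-valuation argument: fix x; take any y with xR^1y and any z with xR^2z. Set V(p) to the set of worlds R-reachable from y in exactly 0 steps. Then □^0p holds at y, so the antecedent holds at x; validity forces ◇^2p at z, giving a w with zR^2w and yR^0w.
First-order correspondent: forall x forall y forall z ((xRy & x R^2 z) -> exists w (y = w & z R^2 w)).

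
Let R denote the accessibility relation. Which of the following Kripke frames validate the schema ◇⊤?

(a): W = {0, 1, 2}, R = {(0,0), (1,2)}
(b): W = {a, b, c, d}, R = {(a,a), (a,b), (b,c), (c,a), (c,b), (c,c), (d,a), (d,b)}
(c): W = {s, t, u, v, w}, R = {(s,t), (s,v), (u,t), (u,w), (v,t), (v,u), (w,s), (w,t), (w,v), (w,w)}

Frame correspondent (Sahlqvist): ∀x ∃y Rxy — i.e. seriality.
(a): fails — world 2 has no successor.
(b): satisfies the condition.
(c): fails — world t has no successor.

(b)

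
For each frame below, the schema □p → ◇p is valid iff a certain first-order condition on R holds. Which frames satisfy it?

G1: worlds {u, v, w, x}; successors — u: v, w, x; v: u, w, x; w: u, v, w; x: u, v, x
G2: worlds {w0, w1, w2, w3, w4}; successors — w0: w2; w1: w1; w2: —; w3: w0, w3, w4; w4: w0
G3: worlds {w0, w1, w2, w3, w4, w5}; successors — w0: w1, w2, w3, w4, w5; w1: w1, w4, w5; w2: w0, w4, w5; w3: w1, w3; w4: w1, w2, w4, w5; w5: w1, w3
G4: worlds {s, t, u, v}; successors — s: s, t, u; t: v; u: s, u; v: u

Frame correspondent (Sahlqvist): ∀x ∃y Rxy — i.e. seriality.
G1: satisfies the condition.
G2: fails — world w2 has no successor.
G3: satisfies the condition.
G4: satisfies the condition.
Valid on: G1, G3, G4.

G1, G3, G4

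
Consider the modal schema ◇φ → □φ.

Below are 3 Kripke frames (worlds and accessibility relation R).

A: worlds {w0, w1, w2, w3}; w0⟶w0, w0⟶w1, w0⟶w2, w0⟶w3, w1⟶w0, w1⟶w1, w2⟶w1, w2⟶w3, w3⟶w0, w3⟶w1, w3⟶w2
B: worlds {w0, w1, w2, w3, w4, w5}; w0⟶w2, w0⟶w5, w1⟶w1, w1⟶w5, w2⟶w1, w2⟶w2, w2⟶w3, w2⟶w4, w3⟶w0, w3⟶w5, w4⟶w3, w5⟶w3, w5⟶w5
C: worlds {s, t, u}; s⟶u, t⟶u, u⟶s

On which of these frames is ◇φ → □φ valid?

C

This is the axiom for partial functionality; its first-order frame correspondent is ∀x ∀y ∀z (Rxy ∧ Rxz → y = z).
A: fails — w0 sees both w0 and w1.
B: fails — w0 sees both w2 and w5.
C: condition met.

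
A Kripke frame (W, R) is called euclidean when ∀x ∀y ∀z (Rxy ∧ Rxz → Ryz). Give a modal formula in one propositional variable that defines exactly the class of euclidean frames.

◇p → □◇p

A defining formula is ◇p → □◇p (the 5 axiom).
Suppose ◇p→□◇p is valid. Take Rxy, Rxz and set V(p)={y}. Then ◇p at x, so □◇p at x, so ◇p at z, so some w with Rzw has p; w=y, i.e. Rzy. By symmetry of the argument, Ryz.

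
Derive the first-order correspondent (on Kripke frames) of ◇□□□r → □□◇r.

This is a Sahlqvist (Geach-type) schema ◇^1□^3r → □^2◇^1r.
Minimal-valuation argument: fix x; take any y with xR^1y and any z with xR^2z. Set V(r) to the set of worlds R-reachable from y in exactly 3 steps. Then □^3r holds at y, so the antecedent holds at x; validity forces ◇^1r at z, giving a w with zR^1w and yR^3w.
First-order correspondent: ∀x ∀y ∀z ((xRy ∧ xR²z) → ∃w (yR³w ∧ zRw)).

∀x ∀y ∀z ((xRy ∧ xR²z) → ∃w (yR³w ∧ zRw))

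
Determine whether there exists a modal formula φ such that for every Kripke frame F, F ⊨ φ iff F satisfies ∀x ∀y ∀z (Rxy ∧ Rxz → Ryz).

The condition is the Euclidean property. A defining modal formula is ◇r → □◇r.

Yes, by ◇r → □◇r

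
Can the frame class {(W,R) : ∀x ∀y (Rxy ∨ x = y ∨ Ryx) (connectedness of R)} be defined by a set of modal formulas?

No — not modally definable

Any modally definable frame class is closed under disjoint unions.
Take 3 disjoint single-world reflexive frames: each is trivially connected, but their disjoint union has 3 worlds with no edge between distinct components, so it is not connected.
So no modal formula (or set of formulas) defines exactly the connected frames.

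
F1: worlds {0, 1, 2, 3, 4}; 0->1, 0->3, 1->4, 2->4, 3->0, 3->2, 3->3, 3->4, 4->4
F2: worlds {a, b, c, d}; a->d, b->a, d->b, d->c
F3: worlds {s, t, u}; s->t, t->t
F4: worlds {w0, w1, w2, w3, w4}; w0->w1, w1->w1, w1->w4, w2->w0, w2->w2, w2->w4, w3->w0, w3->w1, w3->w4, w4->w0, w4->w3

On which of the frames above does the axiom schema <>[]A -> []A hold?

F3

This is the axiom for the Euclidean property; its first-order frame correspondent is forall x forall y forall z (Rxy & Rxz -> Ryz).
F1: fails — R01 and R01 but not R11.
F2: fails — Rad and Rad but not Rdd.
F3: satisfies the condition.
F4: fails — Rw1w4 and Rw1w1 but not Rw4w1.
Valid on: F3.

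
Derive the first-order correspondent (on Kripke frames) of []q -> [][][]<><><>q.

This is a Sahlqvist (Geach-type) schema ◇^0□^1q → □^3◇^3q.
First-order correspondent: forall x forall z (x R^3 z -> exists w (xRw & z R^3 w)).

forall x forall z (x R^3 z -> exists w (xRw & z R^3 w))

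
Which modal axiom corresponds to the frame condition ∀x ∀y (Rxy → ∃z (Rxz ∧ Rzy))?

□□r → □r

A defining formula is □□r → □r (the C4 axiom).
Suppose □□r→□r is valid. Take Rxy and set V(r)={w : xR²w}. Then □□r at x, so □r at x, so r at y, i.e. ∃z(Rxz∧Rzy).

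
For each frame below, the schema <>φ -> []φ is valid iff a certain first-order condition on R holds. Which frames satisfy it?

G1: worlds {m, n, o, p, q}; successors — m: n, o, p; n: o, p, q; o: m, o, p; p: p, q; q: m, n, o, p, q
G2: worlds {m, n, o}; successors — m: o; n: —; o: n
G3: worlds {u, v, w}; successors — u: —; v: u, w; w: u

The schema corresponds to partial functionality: forall x forall y forall z (Rxy & Rxz -> y = z).
G1: fails — m sees both n and o.
G2: satisfies the condition.
G3: fails — v sees both u and w.
Valid on: G2.

G2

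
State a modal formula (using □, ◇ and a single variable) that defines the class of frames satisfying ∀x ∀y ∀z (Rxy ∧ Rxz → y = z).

◇r → □r

A defining formula is ◇r → □r (the CD axiom).
Suppose ◇r→□r is valid. Take Rxy, Rxz and set V(r)={y}. Then ◇r at x, so □r at x, so r at z, i.e. z=y.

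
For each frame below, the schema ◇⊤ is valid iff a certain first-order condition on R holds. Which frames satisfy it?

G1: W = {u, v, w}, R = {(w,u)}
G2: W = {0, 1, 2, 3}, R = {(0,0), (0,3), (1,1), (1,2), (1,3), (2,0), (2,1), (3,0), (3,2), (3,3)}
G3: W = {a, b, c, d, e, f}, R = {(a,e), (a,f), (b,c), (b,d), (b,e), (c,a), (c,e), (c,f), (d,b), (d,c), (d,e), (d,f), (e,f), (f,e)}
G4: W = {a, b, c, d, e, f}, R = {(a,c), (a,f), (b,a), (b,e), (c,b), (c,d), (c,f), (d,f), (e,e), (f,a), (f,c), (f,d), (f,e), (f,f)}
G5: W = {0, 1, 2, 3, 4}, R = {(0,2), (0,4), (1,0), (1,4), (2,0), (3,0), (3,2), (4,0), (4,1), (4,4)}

G2, G3, G4, G5

Frame correspondent (Sahlqvist): ∀x ∃y Rxy — i.e. seriality.
G1: fails — world u has no successor.
G2: ✓.
G3: ✓.
G4: ✓.
G5: ✓.
Valid on: G2, G3, G4, G5.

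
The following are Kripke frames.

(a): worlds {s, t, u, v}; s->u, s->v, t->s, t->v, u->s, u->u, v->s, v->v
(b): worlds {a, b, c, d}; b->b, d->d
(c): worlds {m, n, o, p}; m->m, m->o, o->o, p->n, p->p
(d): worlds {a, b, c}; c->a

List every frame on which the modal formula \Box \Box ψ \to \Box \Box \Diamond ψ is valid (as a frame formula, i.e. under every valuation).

The schema corresponds to a generalized confluence (Geach) condition: \forall x \forall z (x R^2 z \to \exists w (x R^2 w \wedge zRw)).
(a): satisfies the condition.
(b): satisfies the condition.
(c): fails — pR²n but no w with pR²w and nRw.
(d): satisfies the condition.

(a), (b), (d)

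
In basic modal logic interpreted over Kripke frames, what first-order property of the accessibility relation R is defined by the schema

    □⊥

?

Emptiness of R

□⊥ is valid iff no world has any successor (otherwise □⊥ fails at any world with one).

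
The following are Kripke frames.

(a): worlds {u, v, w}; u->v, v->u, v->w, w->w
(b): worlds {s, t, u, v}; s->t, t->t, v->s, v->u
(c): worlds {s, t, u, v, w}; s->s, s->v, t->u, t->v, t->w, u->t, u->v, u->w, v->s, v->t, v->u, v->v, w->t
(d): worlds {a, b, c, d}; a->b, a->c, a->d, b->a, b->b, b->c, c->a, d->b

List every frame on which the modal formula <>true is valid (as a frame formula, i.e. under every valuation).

(a), (c), (d)

The schema corresponds to seriality: forall x exists y Rxy.
(a): condition met.
(b): fails — world u has no successor.
(c): condition met.
(d): condition met.
Valid on: (a), (c), (d).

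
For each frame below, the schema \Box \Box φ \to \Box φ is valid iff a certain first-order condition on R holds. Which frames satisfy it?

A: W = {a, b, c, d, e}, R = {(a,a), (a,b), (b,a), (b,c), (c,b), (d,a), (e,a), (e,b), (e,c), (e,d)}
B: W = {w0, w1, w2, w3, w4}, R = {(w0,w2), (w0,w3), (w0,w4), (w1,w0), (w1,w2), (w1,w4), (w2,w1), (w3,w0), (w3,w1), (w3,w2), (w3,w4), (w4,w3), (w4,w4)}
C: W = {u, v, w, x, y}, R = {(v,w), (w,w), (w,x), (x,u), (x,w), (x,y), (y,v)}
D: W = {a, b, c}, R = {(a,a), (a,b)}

Frame correspondent (Sahlqvist): \forall x \forall y (Rxy \to \exists z (Rxz \wedge Rzy)) — i.e. density.
A: fails — Rbc but no z with Rbz and Rzc.
B: fails — Rw1w0 but no z with Rw1z and Rzw0.
C: fails — Rxu but no z with Rxz and Rzu.
D: holds.

D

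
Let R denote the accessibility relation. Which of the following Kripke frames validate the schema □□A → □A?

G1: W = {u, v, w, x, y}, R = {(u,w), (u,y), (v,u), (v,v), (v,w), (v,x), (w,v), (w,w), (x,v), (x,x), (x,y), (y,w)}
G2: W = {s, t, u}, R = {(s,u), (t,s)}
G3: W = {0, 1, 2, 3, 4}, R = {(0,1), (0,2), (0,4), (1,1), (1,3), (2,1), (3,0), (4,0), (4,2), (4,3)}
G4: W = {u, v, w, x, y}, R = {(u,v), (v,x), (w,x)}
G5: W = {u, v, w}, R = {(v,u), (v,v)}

Frame correspondent (Sahlqvist): ∀x ∀y (Rxy → ∃z (Rxz ∧ Rzy)) — i.e. density.
G1: fails — Ruy but no z with Ruz and Rzy.
G2: fails — Rsu but no z with Rsz and Rzu.
G3: fails — R43 but no z with R4z and Rz3.
G4: fails — Ruv but no z with Ruz and Rzv.
G5: condition met.

G5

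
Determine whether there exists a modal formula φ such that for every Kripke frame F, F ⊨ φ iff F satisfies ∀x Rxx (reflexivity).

Definable; □q → q defines it

Yes: it is reflexivity, defined by the T schema □q → q.
Suppose □q→q is valid. At any x set V(q)={w : Rxw}. Then □q holds at x, so q holds at x, i.e. Rxx.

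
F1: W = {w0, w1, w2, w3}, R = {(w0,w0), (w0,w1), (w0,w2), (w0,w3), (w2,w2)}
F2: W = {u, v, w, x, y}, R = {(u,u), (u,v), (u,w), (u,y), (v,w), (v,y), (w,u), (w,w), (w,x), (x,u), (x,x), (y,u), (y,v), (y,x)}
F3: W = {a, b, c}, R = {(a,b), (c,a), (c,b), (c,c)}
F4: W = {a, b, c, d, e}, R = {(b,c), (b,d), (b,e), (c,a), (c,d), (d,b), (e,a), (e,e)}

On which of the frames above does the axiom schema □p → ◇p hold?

This is the axiom for seriality; its first-order frame correspondent is ∀x ∃y Rxy.
F1: fails — world w1 has no successor.
F2: satisfies the condition.
F3: fails — world b has no successor.
F4: fails — world a has no successor.

F2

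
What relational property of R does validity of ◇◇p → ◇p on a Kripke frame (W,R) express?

transitivity: ∀x ∀y ∀z (Rxy ∧ Ryz → Rxz)

This schema is equivalent to the 4 axiom □p → □□p.
It corresponds to transitivity: ∀x ∀y ∀z (Rxy ∧ Ryz → Rxz).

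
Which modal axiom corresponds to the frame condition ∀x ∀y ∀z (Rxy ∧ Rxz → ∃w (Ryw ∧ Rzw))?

This is convergence; the standard corresponding axiom is .2: ◇□r → □◇r.
Suppose ◇□r→□◇r is valid. Take Rxy, Rxz and set V(r)={w : Ryw}. Then □r at y so ◇□r at x, so □◇r at x, so ◇r at z, giving w with Rzw and Ryw.

◇□r → □◇r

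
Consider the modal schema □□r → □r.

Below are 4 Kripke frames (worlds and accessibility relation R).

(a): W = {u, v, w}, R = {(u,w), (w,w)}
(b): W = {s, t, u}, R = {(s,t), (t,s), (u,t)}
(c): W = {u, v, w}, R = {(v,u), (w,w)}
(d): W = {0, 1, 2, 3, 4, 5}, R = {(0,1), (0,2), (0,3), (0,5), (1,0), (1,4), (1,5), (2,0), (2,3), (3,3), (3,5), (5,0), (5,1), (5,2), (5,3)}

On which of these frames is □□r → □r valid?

(a)

The schema corresponds to density: ∀x ∀y (Rxy → ∃z (Rxz ∧ Rzy)).
(a): satisfies the condition.
(b): fails — Rts but no z with Rtz and Rzs.
(c): fails — Rvu but no z with Rvz and Rzu.
(d): fails — R14 but no z with R1z and Rz4.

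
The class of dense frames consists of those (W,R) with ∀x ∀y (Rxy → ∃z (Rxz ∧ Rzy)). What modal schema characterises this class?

□□s → □s

The condition is density. The C4 schema □□s → □s defines it.
Suppose □□s→□s is valid. Take Rxy and set V(s)={w : xR²w}. Then □□s at x, so □s at x, so s at y, i.e. ∃z(Rxz∧Rzy).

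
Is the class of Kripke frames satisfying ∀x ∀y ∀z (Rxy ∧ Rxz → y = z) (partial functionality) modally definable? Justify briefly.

Yes — defined by ◇r → □r

This is a Sahlqvist condition; the CD axiom ◇r → □r defines it.
Suppose ◇r→□r is valid. Take Rxy, Rxz and set V(r)={y}. Then ◇r at x, so □r at x, so r at z, i.e. z=y.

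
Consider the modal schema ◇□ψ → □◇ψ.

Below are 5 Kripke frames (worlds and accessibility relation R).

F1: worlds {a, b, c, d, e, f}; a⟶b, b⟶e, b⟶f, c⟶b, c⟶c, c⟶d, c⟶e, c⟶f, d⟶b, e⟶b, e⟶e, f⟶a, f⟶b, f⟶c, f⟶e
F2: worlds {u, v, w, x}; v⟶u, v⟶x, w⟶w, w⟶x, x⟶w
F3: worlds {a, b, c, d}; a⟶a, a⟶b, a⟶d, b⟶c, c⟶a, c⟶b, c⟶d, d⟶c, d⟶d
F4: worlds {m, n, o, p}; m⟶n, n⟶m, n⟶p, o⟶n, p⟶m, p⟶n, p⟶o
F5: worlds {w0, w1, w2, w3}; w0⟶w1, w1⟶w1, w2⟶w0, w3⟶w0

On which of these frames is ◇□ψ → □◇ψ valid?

F5

The schema corresponds to convergence: ∀x ∀y ∀z (Rxy ∧ Rxz → ∃w (Ryw ∧ Rzw)).
F1: fails — Rcd and Rcb but d and b have no common successor.
F2: fails — Rvu and Rvu but u and u have no common successor.
F3: fails — Rab and Raa but b and a have no common successor.
F4: fails — Rpm and Rpn but m and n have no common successor.
F5: satisfies the condition.
Valid on: F5.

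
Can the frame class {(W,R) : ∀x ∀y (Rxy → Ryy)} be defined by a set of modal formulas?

This is a Sahlqvist condition; the T□ axiom □(□q → q) defines it.
Suppose □(□q→q) is valid. Take Rxy and set V(q)={w : Ryw}. Then at y, □q holds; since □(□q→q) at x, □q→q at y, so q at y, i.e. Ryy.

Yes, by □(□q → q)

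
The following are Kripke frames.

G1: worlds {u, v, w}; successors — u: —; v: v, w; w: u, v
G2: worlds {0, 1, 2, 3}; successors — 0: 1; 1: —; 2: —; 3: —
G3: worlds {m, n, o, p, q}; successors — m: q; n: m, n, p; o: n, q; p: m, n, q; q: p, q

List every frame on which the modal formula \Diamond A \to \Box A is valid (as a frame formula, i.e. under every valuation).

The schema corresponds to partial functionality: \forall x \forall y \forall z (Rxy \wedge Rxz \to y = z).
G1: fails — v sees both v and w.
G2: ✓.
G3: fails — n sees both m and n.
Valid on: G2.

G2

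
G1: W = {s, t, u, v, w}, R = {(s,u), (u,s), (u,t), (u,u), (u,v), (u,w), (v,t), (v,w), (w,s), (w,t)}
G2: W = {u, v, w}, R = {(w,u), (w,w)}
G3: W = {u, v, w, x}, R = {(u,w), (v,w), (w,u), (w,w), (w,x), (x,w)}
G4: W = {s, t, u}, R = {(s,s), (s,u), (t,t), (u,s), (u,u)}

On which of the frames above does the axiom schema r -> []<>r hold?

Frame correspondent (Sahlqvist): forall x forall y (Rxy -> Ryx) — i.e. symmetry.
G1: fails — Ruv but not Rvu.
G2: fails — Rwu but not Ruw.
G3: fails — Rvw but not Rwv.
G4: condition met.

G4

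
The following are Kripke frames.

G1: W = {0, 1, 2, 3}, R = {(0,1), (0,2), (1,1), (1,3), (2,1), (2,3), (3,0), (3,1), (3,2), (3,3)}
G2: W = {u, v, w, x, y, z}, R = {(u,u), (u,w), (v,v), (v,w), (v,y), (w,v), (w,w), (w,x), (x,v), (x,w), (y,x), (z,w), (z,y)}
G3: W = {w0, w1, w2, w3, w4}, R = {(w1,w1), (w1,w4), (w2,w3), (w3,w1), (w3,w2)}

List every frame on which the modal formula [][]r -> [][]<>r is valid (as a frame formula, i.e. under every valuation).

G1, G2

The schema corresponds to a generalized confluence (Geach) condition: forall x forall z (x R^2 z -> exists w (x R^2 w & zRw)).
G1: ✓.
G2: ✓.
G3: fails — w1R²w4 but no w with w1R²w and w4Rw.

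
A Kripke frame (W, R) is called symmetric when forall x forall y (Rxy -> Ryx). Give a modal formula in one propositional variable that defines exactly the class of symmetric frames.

This is symmetry; the standard corresponding axiom is B: r → □◇r.
Suppose r→□◇r is valid. Take Rxy and set V(r)={x}. Then r at x, so □◇r at x, so ◇r at y, so some z with Ryz has r; z=x, i.e. Ryx.

r → □◇r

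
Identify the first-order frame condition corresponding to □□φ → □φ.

This schema is the C4 axiom.
Its frame correspondent is density — ∀x ∀y (Rxy → ∃z (Rxz ∧ Rzy)).

Density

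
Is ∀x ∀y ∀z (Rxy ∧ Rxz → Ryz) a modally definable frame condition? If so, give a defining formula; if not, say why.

This is a Sahlqvist condition; the 5 axiom ◇q → □◇q defines it.
Suppose ◇q→□◇q is valid. Take Rxy, Rxz and set V(q)={y}. Then ◇q at x, so □◇q at x, so ◇q at z, so some w with Rzw has q; w=y, i.e. Rzy. By symmetry of the argument, Ryz.

Yes — defined by ◇q → □◇q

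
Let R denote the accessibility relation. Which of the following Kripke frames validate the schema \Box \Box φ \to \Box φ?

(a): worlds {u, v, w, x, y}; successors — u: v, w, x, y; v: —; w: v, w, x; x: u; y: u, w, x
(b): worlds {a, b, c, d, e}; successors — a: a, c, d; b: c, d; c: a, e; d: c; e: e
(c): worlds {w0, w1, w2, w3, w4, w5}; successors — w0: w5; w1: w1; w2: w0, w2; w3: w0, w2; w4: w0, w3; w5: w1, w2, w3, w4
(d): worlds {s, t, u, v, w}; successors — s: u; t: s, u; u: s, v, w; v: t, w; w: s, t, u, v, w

none

The schema corresponds to density: \forall x \forall y (Rxy \to \exists z (Rxz \wedge Rzy)).
(a): fails — Rxu but no z with Rxz and Rzu.
(b): fails — Rdc but no z with Rdz and Rzc.
(c): fails — Rw0w5 but no z with Rw0z and Rzw5.
(d): fails — Rsu but no z with Rsz and Rzu.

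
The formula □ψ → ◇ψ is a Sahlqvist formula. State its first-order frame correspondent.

Suppose □ψ→◇ψ is valid. At any x set V(ψ)=W. Then □ψ at x, so ◇ψ at x, so x has a successor.

seriality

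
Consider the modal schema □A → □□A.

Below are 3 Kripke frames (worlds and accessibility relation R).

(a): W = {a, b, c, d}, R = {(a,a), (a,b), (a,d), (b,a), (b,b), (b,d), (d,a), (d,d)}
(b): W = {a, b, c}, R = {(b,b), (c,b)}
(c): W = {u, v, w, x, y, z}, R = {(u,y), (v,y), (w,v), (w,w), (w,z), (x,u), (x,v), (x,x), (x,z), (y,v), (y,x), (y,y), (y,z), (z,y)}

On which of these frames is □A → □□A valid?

(b)

This is the axiom for transitivity; its first-order frame correspondent is ∀x ∀y ∀z (Rxy ∧ Ryz → Rxz).
(a): fails — Rda and Rab but not Rdb.
(b): satisfies the condition.
(c): fails — Ryx and Rxu but not Ryu.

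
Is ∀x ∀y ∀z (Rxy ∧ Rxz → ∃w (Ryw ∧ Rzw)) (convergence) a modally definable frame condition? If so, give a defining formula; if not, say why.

This is a Sahlqvist condition; the .2 axiom ◇□r → □◇r defines it.
Suppose ◇□r→□◇r is valid. Take Rxy, Rxz and set V(r)={w : Ryw}. Then □r at y so ◇□r at x, so □◇r at x, so ◇r at z, giving w with Rzw and Ryw.

Yes, by ◇□r → □◇r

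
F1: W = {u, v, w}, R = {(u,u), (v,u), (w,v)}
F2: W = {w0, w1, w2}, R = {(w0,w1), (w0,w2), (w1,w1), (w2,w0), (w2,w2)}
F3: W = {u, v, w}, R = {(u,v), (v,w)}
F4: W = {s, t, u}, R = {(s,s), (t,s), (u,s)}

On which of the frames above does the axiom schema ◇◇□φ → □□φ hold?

F1, F4

The schema corresponds to a generalized confluence (Geach) condition: ∀x ∀y ∀z ((xR²y ∧ xR²z) → ∃w (yRw ∧ z = w)).
F1: satisfies the condition.
F2: fails — w0R²w0, w0R²w0 but no w with w0Rw and w0=w.
F3: fails — uR²w, uR²w but no t with wRt and w=t.
F4: satisfies the condition.
Valid on: F1, F4.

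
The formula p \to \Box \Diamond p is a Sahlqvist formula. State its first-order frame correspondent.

This schema is the B axiom.
Its frame correspondent is symmetry — \forall x \forall y (Rxy \to Ryx).

symmetry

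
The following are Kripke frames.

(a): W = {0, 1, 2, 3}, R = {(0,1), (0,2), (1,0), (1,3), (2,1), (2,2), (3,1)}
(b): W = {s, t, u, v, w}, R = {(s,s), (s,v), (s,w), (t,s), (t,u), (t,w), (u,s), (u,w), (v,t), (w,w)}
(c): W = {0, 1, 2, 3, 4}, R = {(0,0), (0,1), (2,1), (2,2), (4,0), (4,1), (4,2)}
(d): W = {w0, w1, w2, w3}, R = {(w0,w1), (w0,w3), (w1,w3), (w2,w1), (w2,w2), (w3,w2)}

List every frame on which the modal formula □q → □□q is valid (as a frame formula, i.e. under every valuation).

(c)

The schema corresponds to transitivity: ∀x ∀y ∀z (Rxy ∧ Ryz → Rxz).
(a): fails — R10 and R02 but not R12.
(b): fails — Rus and Rsv but not Ruv.
(c): holds.
(d): fails — Rw3w2 and Rw2w1 but not Rw3w1.
Valid on: (c).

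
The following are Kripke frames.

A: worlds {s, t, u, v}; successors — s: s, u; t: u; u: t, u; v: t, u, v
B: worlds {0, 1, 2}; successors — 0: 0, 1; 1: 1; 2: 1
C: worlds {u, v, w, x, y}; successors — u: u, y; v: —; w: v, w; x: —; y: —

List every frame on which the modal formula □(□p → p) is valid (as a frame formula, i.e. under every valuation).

This is the axiom for shift-reflexivity; its first-order frame correspondent is ∀x ∀y (Rxy → Ryy).
A: fails — Rut but not Rtt.
B: holds.
C: fails — Ruy but not Ryy.
Valid on: B.

B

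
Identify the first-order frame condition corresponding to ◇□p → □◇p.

Suppose ◇□p→□◇p is valid. Take Rxy, Rxz and set V(p)={w : Ryw}. Then □p at y so ◇□p at x, so □◇p at x, so ◇p at z, giving w with Rzw and Ryw.
Conversely, on a frame with convergence the schema holds at every world under every valuation.
Frame condition: ∀x ∀y ∀z (Rxy ∧ Rxz → ∃w (Ryw ∧ Rzw)).

Convergence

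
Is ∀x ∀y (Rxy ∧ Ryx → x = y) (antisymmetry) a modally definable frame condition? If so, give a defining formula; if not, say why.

Not definable by any modal formula

Modal frame validity is preserved under surjective bounded morphisms.
The 8-cycle (worlds w0,w1,w2,w3,w4,w5,w6,w7 with w0→w1→w2→w3→w4→w5→w6→w7→w0) is antisymmetric. Sending even-indexed worlds to • and odd-indexed worlds to ∘ is a surjective bounded morphism onto the two-world frame with •↔∘, which is not antisymmetric.
So no modal formula (or set of formulas) defines exactly the antisymmetric frames.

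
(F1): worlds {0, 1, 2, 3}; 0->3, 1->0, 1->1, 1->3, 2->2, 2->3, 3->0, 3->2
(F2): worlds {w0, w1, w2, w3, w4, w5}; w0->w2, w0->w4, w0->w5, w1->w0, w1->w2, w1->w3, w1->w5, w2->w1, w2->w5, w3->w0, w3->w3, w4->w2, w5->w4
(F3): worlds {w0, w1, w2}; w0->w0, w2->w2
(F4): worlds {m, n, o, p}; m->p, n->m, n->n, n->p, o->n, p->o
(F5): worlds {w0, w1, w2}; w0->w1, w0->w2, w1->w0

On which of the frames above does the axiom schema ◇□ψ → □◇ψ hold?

The schema corresponds to convergence: ∀x ∀y ∀z (Rxy ∧ Rxz → ∃w (Ryw ∧ Rzw)).
(F1): fails — R10 and R13 but 0 and 3 have no common successor.
(F2): fails — Rw0w4 and Rw0w5 but w4 and w5 have no common successor.
(F3): satisfies the condition.
(F4): fails — Rnn and Rnp but n and p have no common successor.
(F5): fails — Rw0w1 and Rw0w2 but w1 and w2 have no common successor.

(F3)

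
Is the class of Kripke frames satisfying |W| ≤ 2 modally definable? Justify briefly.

Not modally definable

If a class were modally definable it would be closed under disjoint unions (Goldblatt–Thomason).
Any modal formula valid on each of 3 disjoint one-world frames is valid on their disjoint union (validity is preserved under disjoint unions). Each one-world frame has |W|=1≤2, but the union has |W|=3.
Hence having at most 2 worlds is not modally definable.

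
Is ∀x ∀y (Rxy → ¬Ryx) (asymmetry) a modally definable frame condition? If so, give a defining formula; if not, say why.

No

Any modally definable frame class is closed under surjective bounded morphisms.
The 4-cycle (worlds a,b,c,d with a→b→c→d→a) is asymmetric. Mapping every world to a single reflexive point • is a surjective bounded morphism, and the reflexive point is not asymmetric (R•• but asymmetry requires ¬R••).
So the class is not modally definable.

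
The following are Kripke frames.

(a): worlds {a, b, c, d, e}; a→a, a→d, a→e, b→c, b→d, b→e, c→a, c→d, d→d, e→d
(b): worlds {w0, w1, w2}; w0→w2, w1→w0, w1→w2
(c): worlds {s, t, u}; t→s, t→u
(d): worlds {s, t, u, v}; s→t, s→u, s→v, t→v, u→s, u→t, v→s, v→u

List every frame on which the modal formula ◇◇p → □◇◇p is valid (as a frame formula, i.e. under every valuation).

(c)

Frame correspondent (Sahlqvist): ∀x ∀y ∀z ((xR²y ∧ xRz) → ∃w (y = w ∧ zR²w)) — i.e. a generalized confluence (Geach) condition.
(a): fails — aR²a, aRd but no w with a=w and dR²w.
(b): fails — w1R²w2, w1Rw0 but no w with w2=w and w0R²w.
(c): satisfies the condition.
(d): fails — sR²s, sRu but no w with s=w and uR²w.
Valid on: (c).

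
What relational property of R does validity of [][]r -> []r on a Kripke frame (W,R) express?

Density

Suppose □□r→□r is valid. Take Rxy and set V(r)={w : xR²w}. Then □□r at x, so □r at x, so r at y, i.e. ∃z(Rxz∧Rzy).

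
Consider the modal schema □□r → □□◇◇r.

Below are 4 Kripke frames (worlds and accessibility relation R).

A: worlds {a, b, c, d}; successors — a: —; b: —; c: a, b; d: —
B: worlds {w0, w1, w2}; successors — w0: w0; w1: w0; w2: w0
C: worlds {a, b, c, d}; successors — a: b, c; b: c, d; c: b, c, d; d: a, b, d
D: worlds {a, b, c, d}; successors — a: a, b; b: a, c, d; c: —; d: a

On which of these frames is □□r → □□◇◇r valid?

Frame correspondent (Sahlqvist): ∀x ∀z (xR²z → ∃w (xR²w ∧ zR²w)) — i.e. a generalized confluence (Geach) condition.
A: ✓.
B: ✓.
C: ✓.
D: fails — aR²c but no w with aR²w and cR²w.
Valid on: A, B, C.

A, B, C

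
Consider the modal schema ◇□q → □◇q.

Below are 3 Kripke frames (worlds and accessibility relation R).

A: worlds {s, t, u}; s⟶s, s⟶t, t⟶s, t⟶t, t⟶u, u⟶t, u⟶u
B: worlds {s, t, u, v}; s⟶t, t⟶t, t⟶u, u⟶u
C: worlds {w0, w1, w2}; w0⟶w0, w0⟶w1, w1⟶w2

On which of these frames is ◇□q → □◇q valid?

A, B

Frame correspondent (Sahlqvist): ∀x ∀y ∀z (Rxy ∧ Rxz → ∃w (Ryw ∧ Rzw)) — i.e. convergence.
A: condition met.
B: condition met.
C: fails — Rw0w1 and Rw0w0 but w1 and w0 have no common successor.
Valid on: A, B.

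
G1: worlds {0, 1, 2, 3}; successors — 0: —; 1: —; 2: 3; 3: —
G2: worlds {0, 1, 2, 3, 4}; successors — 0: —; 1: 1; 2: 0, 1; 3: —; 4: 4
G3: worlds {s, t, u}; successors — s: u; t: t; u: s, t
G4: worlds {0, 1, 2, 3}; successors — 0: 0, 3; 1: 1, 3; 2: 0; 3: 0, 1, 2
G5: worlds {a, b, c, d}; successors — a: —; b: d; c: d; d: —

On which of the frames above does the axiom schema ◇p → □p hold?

G1, G5

The schema corresponds to partial functionality: ∀x ∀y ∀z (Rxy ∧ Rxz → y = z).
G1: ✓.
G2: fails — 2 sees both 0 and 1.
G3: fails — u sees both s and t.
G4: fails — 0 sees both 0 and 3.
G5: ✓.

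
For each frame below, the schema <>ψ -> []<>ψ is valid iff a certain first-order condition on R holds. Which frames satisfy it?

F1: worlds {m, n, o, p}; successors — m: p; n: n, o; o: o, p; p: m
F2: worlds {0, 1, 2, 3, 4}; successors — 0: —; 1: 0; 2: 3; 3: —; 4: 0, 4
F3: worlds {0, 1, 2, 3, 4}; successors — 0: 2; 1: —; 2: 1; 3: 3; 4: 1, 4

Frame correspondent (Sahlqvist): forall x forall y forall z (Rxy & Rxz -> Ryz) — i.e. the Euclidean property.
F1: fails — Rmp and Rmp but not Rpp.
F2: fails — R10 and R10 but not R00.
F3: fails — R02 and R02 but not R22.

none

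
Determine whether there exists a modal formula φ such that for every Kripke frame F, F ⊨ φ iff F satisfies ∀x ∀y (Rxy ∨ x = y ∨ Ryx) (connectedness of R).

Any modally definable frame class is closed under disjoint unions.
Take 2 disjoint single-world reflexive frames: each is trivially connected, but their disjoint union has 2 worlds with no edge between distinct components, so it is not connected.
So the class is not modally definable.

Not modally definable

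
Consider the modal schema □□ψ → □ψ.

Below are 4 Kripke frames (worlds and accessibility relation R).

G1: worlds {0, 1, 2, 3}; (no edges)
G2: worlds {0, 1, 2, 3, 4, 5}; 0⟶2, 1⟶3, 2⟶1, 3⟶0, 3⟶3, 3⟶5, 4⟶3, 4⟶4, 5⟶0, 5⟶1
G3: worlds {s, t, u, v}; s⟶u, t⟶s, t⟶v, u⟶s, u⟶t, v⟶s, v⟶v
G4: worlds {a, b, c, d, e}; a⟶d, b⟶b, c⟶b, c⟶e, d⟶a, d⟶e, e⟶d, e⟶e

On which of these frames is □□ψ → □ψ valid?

G1

The schema corresponds to density: ∀x ∀y (Rxy → ∃z (Rxz ∧ Rzy)).
G1: satisfies the condition.
G2: fails — R51 but no z with R5z and Rz1.
G3: fails — Rut but no z with Ruz and Rzt.
G4: fails — Rad but no z with Raz and Rzd.
Valid on: G1.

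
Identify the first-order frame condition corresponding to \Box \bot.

emptiness of R: \forall x \forall y \neg Rxy

□⊥ is valid iff no world has any successor (otherwise □⊥ fails at any world with one).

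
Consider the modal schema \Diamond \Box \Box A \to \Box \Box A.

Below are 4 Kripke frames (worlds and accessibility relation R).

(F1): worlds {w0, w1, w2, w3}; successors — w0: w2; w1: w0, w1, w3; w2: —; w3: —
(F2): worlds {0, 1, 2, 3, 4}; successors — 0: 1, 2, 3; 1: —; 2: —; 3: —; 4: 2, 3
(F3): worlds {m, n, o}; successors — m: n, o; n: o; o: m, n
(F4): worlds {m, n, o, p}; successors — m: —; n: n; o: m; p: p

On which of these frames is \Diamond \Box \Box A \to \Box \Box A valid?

The schema corresponds to a generalized confluence (Geach) condition: \forall x \forall y \forall z ((xRy \wedge x R^2 z) \to \exists w (y R^2 w \wedge z = w)).
(F1): fails — w1Rw0, w1R²w0 but no w with w0R²w and w0=w.
(F2): satisfies the condition.
(F3): fails — mRn, mR²o but no w with nR²w and o=w.
(F4): satisfies the condition.

(F2), (F4)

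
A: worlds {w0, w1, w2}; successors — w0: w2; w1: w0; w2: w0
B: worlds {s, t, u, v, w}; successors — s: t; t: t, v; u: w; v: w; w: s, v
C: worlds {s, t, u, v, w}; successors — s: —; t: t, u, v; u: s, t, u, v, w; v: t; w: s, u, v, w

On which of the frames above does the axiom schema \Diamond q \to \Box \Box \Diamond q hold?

This is the axiom for a generalized confluence (Geach) condition; its first-order frame correspondent is \forall x \forall y \forall z ((xRy \wedge x R^2 z) \to \exists w (y = w \wedge zRw)).
A: condition met.
B: fails — sRt, sR²v but no w* with t=w* and vRw*.
C: fails — tRt, tR²s but no w* with t=w* and sRw*.
Valid on: A.

A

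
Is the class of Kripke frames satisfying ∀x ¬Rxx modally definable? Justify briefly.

Modal frame validity is preserved under surjective bounded morphisms.
The 2-cycle (worlds w0,w1 with w0→w1→w0) is irreflexive, and the map sending every world to a single reflexive point • is a surjective bounded morphism (forth: every edge maps to (•,•); back: every world has a successor). So any modal formula valid on the 2-cycle is also valid on the reflexive point, which is not irreflexive.
So no modal formula (or set of formulas) defines exactly the irreflexive frames.

Not modally definable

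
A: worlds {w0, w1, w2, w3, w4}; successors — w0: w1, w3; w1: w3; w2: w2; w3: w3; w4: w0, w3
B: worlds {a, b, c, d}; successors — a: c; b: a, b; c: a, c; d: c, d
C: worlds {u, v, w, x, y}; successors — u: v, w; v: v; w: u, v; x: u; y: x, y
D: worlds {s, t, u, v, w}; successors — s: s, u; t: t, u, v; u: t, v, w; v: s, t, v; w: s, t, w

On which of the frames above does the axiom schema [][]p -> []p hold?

The schema corresponds to density: forall x forall y (Rxy -> exists z (Rxz & Rzy)).
A: fails — Rw4w0 but no z with Rw4z and Rzw0.
B: condition met.
C: fails — Rwu but no z with Rwz and Rzu.
D: condition met.
Valid on: B, D.

B, D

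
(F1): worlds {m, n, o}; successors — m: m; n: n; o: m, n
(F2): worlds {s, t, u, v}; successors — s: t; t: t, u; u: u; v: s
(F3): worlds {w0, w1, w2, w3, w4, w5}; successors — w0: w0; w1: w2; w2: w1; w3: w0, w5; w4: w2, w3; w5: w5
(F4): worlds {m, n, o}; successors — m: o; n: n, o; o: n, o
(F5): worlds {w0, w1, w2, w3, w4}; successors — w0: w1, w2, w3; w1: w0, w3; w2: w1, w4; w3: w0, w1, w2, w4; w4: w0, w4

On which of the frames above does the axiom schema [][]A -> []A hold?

The schema corresponds to density: forall x forall y (Rxy -> exists z (Rxz & Rzy)).
(F1): satisfies the condition.
(F2): fails — Rvs but no z with Rvz and Rzs.
(F3): fails — Rw1w2 but no z with Rw1z and Rzw2.
(F4): satisfies the condition.
(F5): fails — Rw2w1 but no z with Rw2z and Rzw1.
Valid on: (F1), (F4).

(F1), (F4)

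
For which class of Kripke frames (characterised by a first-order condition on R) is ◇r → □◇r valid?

The Euclidean property

Suppose ◇r→□◇r is valid. Take Rxy, Rxz and set V(r)={y}. Then ◇r at x, so □◇r at x, so ◇r at z, so some w with Rzw has r; w=y, i.e. Rzy. By symmetry of the argument, Ryz.
Conversely, any frame satisfying ∀x ∀y ∀z (Rxy ∧ Rxz → Ryz) validates the schema.
Frame condition: ∀x ∀y ∀z (Rxy ∧ Rxz → Ryz).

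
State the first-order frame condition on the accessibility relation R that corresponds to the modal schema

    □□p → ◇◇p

This is a Sahlqvist (Geach-type) schema ◇^0□^2p → □^0◇^2p.
Minimal-valuation argument: fix x; take any y with xR^0y and any z with xR^0z. Set V(p) to the set of worlds R-reachable from y in exactly 2 steps. Then □^2p holds at y, so the antecedent holds at x; validity forces ◇^2p at z, giving a w with zR^2w and yR^2w.
First-order correspondent: ∀x ∃w (xR²w ∧ xR²w).

∀x ∃w (xR²w ∧ xR²w)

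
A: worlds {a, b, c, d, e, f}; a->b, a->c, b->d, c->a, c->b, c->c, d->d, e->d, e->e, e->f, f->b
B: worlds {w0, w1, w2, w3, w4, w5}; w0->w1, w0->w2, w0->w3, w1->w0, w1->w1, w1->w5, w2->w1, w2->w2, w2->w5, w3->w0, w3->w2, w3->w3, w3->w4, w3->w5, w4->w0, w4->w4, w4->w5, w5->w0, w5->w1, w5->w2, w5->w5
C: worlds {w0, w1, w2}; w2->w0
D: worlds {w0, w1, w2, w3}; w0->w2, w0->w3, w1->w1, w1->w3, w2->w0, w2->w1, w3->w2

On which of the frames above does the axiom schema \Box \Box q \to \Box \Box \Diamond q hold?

A, B, C

The schema corresponds to a generalized confluence (Geach) condition: \forall x \forall z (x R^2 z \to \exists w (x R^2 w \wedge zRw)).
A: satisfies the condition.
B: satisfies the condition.
C: satisfies the condition.
D: fails — w3R²w0 but no w with w3R²w and w0Rw.
Valid on: A, B, C.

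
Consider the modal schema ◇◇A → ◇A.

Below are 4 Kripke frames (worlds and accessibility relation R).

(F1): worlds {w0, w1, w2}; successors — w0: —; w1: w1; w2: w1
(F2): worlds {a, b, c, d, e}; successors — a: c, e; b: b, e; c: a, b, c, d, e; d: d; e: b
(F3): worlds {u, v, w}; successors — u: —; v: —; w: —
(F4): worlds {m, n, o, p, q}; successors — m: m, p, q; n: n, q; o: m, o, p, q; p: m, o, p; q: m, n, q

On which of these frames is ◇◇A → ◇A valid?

(F1), (F3)

This is the axiom for transitivity; its first-order frame correspondent is ∀x ∀y ∀z (Rxy ∧ Ryz → Rxz).
(F1): satisfies the condition.
(F2): fails — Reb and Rbe but not Ree.
(F3): satisfies the condition.
(F4): fails — Rpm and Rmq but not Rpq.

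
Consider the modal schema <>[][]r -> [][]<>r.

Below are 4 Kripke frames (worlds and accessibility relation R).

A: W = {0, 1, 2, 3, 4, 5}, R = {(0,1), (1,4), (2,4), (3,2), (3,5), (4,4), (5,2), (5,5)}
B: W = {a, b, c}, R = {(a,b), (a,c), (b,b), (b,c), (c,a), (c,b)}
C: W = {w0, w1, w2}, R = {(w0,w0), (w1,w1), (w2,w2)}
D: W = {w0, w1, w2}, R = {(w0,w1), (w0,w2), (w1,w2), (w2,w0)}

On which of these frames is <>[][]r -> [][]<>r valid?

B, C

This is the axiom for a generalized confluence (Geach) condition; its first-order frame correspondent is forall x forall y forall z ((xRy & x R^2 z) -> exists w (y R^2 w & zRw)).
A: fails — 3R2, 3R²5 but no w with 2R²w and 5Rw.
B: holds.
C: holds.
D: fails — w0Rw1, w0R²w0 but no w with w1R²w and w0Rw.
Valid on: B, C.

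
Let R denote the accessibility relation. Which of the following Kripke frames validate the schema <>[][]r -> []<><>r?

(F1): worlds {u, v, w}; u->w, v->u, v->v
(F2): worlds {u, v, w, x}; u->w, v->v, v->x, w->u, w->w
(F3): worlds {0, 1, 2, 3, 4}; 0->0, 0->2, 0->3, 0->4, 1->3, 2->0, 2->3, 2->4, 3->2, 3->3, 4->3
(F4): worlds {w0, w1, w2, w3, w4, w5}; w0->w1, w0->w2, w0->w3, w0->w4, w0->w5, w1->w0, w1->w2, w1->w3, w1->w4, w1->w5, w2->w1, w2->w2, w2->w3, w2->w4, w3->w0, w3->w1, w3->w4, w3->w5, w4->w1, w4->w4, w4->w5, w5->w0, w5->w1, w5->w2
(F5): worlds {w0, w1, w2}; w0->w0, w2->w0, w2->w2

(F3), (F4), (F5)

This is the axiom for a generalized confluence (Geach) condition; its first-order frame correspondent is forall x forall y forall z ((xRy & xRz) -> exists w (y R^2 w & z R^2 w)).
(F1): fails — uRw, uRw but no t with wR²t and wR²t.
(F2): fails — vRv, vRx but no t with vR²t and xR²t.
(F3): ✓.
(F4): ✓.
(F5): ✓.
Valid on: (F3), (F4), (F5).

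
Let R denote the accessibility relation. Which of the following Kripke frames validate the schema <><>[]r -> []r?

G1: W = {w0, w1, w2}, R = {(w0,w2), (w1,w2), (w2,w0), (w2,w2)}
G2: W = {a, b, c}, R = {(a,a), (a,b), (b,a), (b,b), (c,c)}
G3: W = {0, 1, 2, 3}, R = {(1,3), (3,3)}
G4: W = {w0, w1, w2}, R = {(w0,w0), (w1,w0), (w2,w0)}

G2, G3, G4

Frame correspondent (Sahlqvist): forall x forall y forall z ((x R^2 y & xRz) -> exists w (yRw & z = w)) — i.e. a generalized confluence (Geach) condition.
G1: fails — w2R²w0, w2Rw0 but no w with w0Rw and w0=w.
G2: holds.
G3: holds.
G4: holds.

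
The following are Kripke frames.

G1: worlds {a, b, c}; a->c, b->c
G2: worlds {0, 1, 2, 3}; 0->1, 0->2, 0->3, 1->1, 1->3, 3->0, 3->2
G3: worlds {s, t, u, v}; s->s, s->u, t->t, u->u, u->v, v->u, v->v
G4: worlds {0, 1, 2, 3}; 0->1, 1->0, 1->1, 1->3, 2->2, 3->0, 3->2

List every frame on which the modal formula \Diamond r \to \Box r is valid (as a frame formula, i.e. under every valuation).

G1

This is the axiom for partial functionality; its first-order frame correspondent is \forall x \forall y \forall z (Rxy \wedge Rxz \to y = z).
G1: holds.
G2: fails — 0 sees both 1 and 2.
G3: fails — s sees both s and u.
G4: fails — 1 sees both 0 and 1.
Valid on: G1.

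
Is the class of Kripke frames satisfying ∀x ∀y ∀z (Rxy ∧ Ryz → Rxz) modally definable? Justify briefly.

The condition is transitivity. A defining modal formula is □q → □□q.

Yes, by □q → □□q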